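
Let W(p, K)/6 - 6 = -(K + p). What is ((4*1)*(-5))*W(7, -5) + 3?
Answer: -477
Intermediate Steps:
W(p, K) = 36 - 6*K - 6*p (W(p, K) = 36 + 6*(-(K + p)) = 36 + 6*(-K - p) = 36 + (-6*K - 6*p) = 36 - 6*K - 6*p)
((4*1)*(-5))*W(7, -5) + 3 = ((4*1)*(-5))*(36 - 6*(-5) - 6*7) + 3 = (4*(-5))*(36 + 30 - 42) + 3 = -20*24 + 3 = -480 + 3 = -477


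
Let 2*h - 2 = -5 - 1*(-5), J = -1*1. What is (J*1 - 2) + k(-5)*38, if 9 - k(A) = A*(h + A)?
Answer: -421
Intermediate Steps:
J = -1
h = 1 (h = 1 + (-5 - 1*(-5))/2 = 1 + (-5 + 5)/2 = 1 + (½)*0 = 1 + 0 = 1)
k(A) = 9 - A*(1 + A)
(J*1 - 2) + k(-5)*38 = (-1*1 - 2) + (9 - 1*(-5) - 1*(-5)²)*38 = (-1 - 2) + (9 + 5 - 1*25)*38 = -3 + (9 + 5 - 25)*38 = -3 - 11*38 = -3 - 418 = -421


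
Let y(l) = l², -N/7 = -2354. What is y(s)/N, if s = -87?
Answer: 7569/16478 ≈ 0.45934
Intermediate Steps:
N = 16478 (N = -7*(-2354) = 16478)
y(s)/N = (-87)²/16478 = 7569*(1/16478) = 7569/16478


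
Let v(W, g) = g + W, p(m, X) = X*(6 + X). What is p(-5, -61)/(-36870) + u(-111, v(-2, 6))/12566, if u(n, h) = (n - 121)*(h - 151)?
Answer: 121525555/46330842 ≈ 2.6230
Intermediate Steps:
v(W, g) = W + g
u(n, h) = (-151 + h)*(-121 + n) (u(n, h) = (-121 + n)*(-151 + h) = (-151 + h)*(-121 + n))
p(-5, -61)/(-36870) + u(-111, v(-2, 6))/12566 = -61*(6 - 61)/(-36870) + (18271 - 151*(-111) - 121*(-2 + 6) + (-2 + 6)*(-111))/12566 = -61*(-55)*(-1/36870) + (18271 + 16761 - 121*4 + 4*(-111))*(1/12566) = 3355*(-1/36870) + (18271 + 16761 - 484 - 444)*(1/12566) = -671/7374 + 34104*(1/12566) = -671/7374 + 17052/6283 = 121525555/46330842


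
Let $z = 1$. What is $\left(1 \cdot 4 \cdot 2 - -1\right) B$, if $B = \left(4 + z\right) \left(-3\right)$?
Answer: $-135$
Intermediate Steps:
$B = -15$ ($B = \left(4 + 1\right) \left(-3\right) = 5 \left(-3\right) = -15$)
$\left(1 \cdot 4 \cdot 2 - -1\right) B = \left(1 \cdot 4 \cdot 2 - -1\right) \left(-15\right) = \left(4 \cdot 2 + 1\right) \left(-15\right) = \left(8 + 1\right) \left(-15\right) = 9 \left(-15\right) = -135$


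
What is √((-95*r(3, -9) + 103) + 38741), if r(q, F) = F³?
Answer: 3*√12011 ≈ 328.78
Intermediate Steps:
√((-95*r(3, -9) + 103) + 38741) = √((-95*(-9)³ + 103) + 38741) = √((-95*(-729) + 103) + 38741) = √((69255 + 103) + 38741) = √(69358 + 38741) = √108099 = 3*√12011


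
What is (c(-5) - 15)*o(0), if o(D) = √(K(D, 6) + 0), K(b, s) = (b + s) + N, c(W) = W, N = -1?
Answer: -20*√5 ≈ -44.721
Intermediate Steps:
K(b, s) = -1 + b + s (K(b, s) = (b + s) - 1 = -1 + b + s)
o(D) = √(5 + D) (o(D) = √((-1 + D + 6) + 0) = √((5 + D) + 0) = √(5 + D))
(c(-5) - 15)*o(0) = (-5 - 15)*√(5 + 0) = -20*√5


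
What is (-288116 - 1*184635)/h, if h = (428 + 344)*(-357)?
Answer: 472751/275604 ≈ 1.7153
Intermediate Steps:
h = -275604 (h = 772*(-357) = -275604)
(-288116 - 1*184635)/h = (-288116 - 1*184635)/(-275604) = (-288116 - 184635)*(-1/275604) = -472751*(-1/275604) = 472751/275604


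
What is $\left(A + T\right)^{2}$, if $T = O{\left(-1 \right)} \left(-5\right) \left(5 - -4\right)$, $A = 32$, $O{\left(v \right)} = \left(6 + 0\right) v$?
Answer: $91204$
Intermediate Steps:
$O{\left(v \right)} = 6 v$
$T = 270$ ($T = 6 \left(-1\right) \left(-5\right) \left(5 - -4\right) = \left(-6\right) \left(-5\right) \left(5 + 4\right) = 30 \cdot 9 = 270$)
$\left(A + T\right)^{2} = \left(32 + 270\right)^{2} = 302^{2} = 91204$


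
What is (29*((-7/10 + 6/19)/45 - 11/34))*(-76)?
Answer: 2799428/3825 ≈ 731.88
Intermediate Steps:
(29*((-7/10 + 6/19)/45 - 11/34))*(-76) = (29*((-7*1/10 + 6*(1/19))*(1/45) - 11*1/34))*(-76) = (29*((-7/10 + 6/19)*(1/45) - 11/34))*(-76) = (29*(-73/190*1/45 - 11/34))*(-76) = (29*(-73/8550 - 11/34))*(-76) = (29*(-24133/72675))*(-76) = -699857/72675*(-76) = 2799428/3825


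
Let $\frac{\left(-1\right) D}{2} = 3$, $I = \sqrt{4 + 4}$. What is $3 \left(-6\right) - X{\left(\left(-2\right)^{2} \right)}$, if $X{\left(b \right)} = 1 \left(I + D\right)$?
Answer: $-12 - 2 \sqrt{2} \approx -14.828$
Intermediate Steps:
$I = 2 \sqrt{2}$ ($I = \sqrt{8} = 2 \sqrt{2} \approx 2.8284$)
$D = -6$ ($D = \left(-2\right) 3 = -6$)
$X{\left(b \right)} = -6 + 2 \sqrt{2}$ ($X{\left(b \right)} = 1 \left(2 \sqrt{2} - 6\right) = 1 \left(-6 + 2 \sqrt{2}\right) = -6 + 2 \sqrt{2}$)
$3 \left(-6\right) - X{\left(\left(-2\right)^{2} \right)} = 3 \left(-6\right) - \left(-6 + 2 \sqrt{2}\right) = -18 + \left(6 - 2 \sqrt{2}\right) = -12 - 2 \sqrt{2}$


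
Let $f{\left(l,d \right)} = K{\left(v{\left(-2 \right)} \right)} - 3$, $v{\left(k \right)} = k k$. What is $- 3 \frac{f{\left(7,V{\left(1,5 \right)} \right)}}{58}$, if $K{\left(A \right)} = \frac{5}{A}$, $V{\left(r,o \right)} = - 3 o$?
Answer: $\frac{21}{232} \approx 0.090517$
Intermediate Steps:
$v{\left(k \right)} = k^{2}$
$f{\left(l,d \right)} = - \frac{7}{4}$ ($f{\left(l,d \right)} = \frac{5}{\left(-2\right)^{2}} - 3 = \frac{5}{4} - 3 = - \frac{7}{4}$)
$- 3 \frac{f{\left(7,V{\left(1,5 \right)} \right)}}{58} = - 3 \left(- \frac{7}{4 \cdot 58}\right) = - 3 \left(\left(- \frac{7}{4}\right) \frac{1}{58}\right) = \left(-3\right) \left(- \frac{7}{232}\right) = \frac{21}{232}$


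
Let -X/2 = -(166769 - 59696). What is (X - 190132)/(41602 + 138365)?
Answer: 24014/179967 ≈ 0.13344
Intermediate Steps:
X = 214146 (X = -(-2)*(166769 - 59696) = -(-2)*107073 = -2*(-107073) = 214146)
(X - 190132)/(41602 + 138365) = (214146 - 190132)/(41602 + 138365) = 24014/179967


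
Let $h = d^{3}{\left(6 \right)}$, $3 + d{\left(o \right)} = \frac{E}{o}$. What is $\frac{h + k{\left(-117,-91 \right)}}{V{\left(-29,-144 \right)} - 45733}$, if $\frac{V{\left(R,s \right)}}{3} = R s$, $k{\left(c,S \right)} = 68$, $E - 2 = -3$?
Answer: $- \frac{7829}{7172280} \approx -0.0010916$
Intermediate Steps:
$E = -1$ ($E = 2 - 3 = -1$)
$d{\left(o \right)} = -3 - \frac{1}{o}$
$h = - \frac{6859}{216}$ ($h = \left(-3 - \frac{1}{6}\right)^{3} = \left(- \frac{19}{6}\right)^{3} = - \frac{6859}{216} \approx -31.755$)
$V{\left(R,s \right)} = 3 R s$
$\frac{h + k{\left(-117,-91 \right)}}{V{\left(-29,-144 \right)} - 45733} = \frac{- \frac{6859}{216} + 68}{3 \left(-29\right) \left(-144\right) - 45733} = \frac{7829}{216 \left(12528 - 45733\right)} = \frac{7829}{216 \left(-33205\right)} = \frac{7829}{216} \left(- \frac{1}{33205}\right) = - \frac{7829}{7172280}$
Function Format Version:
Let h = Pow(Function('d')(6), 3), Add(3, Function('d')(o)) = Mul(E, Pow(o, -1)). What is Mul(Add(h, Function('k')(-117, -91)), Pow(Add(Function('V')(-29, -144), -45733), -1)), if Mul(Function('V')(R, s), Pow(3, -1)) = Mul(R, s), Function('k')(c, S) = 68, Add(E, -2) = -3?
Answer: Rational(-7829, 7172280) ≈ -0.0010916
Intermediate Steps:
E = -1 (E = Add(2, -3) = -1)
Function('d')(o) = Add(-3, Mul(-1, Pow(o, -1)))
h = Rational(-6859, 216) (h = Pow(Add(-3, Mul(-1, Pow(6, -1))), 3) = Pow(Add(-3, Mul(-1, Rational(1, 6))), 3) = Pow(Add(-3, Rational(-1, 6)), 3) = Pow(Rational(-19, 6), 3) = Rational(-6859, 216) ≈ -31.755)
Function('V')(R, s) = Mul(3, R, s) (Function('V')(R, s) = Mul(3, Mul(R, s)) = Mul(3, R, s))
Mul(Add(h, Function('k')(-117, -91)), Pow(Add(Function('V')(-29, -144), -45733), -1)) = Mul(Add(Rational(-6859, 216), 68), Pow(Add(Mul(3, -29, -144), -45733), -1)) = Mul(Rational(7829, 216), Pow(Add(12528, -45733), -1)) = Mul(Rational(7829, 216), Pow(-33205, -1)) = Mul(Rational(7829, 216), Rational(-1, 33205)) = Rational(-7829, 7172280)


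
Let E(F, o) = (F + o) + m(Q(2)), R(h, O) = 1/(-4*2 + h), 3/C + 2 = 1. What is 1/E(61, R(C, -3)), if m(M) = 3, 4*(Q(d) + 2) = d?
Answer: 11/703 ≈ 0.015647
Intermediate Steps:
C = -3 (C = 3/(-2 + 1) = 3/(-1) = 3*(-1) = -3)
Q(d) = -2 + d/4
R(h, O) = 1/(-8 + h)
E(F, o) = 3 + F + o (E(F, o) = (F + o) + 3 = 3 + F + o)
1/E(61, R(C, -3)) = 1/(3 + 61 + 1/(-8 - 3)) = 1/(3 + 61 + 1/(-11)) = 1/(3 + 61 - 1/11) = 1/(703/11) = 11/703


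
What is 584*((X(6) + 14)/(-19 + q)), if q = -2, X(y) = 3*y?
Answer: -18688/21 ≈ -889.90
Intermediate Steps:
584*((X(6) + 14)/(-19 + q)) = 584*((3*6 + 14)/(-19 - 2)) = 584*((18 + 14)/(-21)) = 584*(32*(-1/21)) = 584*(-32/21) = -18688/21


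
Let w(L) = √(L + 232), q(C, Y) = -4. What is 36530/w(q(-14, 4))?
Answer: 18265*√57/57 ≈ 2419.3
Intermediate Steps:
w(L) = √(232 + L)
36530/w(q(-14, 4)) = 36530/(√(232 - 4)) = 36530/(√228) = 36530/((2*√57)) = 36530*(√57/114) = 18265*√57/57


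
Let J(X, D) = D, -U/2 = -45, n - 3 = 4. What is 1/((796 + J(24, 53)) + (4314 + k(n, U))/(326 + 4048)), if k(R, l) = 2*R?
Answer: 2187/1858927 ≈ 0.0011765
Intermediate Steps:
n = 7 (n = 3 + 4 = 7)
U = 90 (U = -2*(-45) = 90)
1/((796 + J(24, 53)) + (4314 + k(n, U))/(326 + 4048)) = 1/((796 + 53) + (4314 + 2*7)/(326 + 4048)) = 1/(849 + (4314 + 14)/4374) = 1/(849 + 4328*(1/4374)) = 1/(849 + 2164/2187) = 1/(1858927/2187) = 2187/1858927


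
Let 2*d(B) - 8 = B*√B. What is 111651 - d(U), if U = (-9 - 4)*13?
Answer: 111647 + 2197*I/2 ≈ 1.1165e+5 + 1098.5*I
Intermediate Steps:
U = -169 (U = -13*13 = -169)
d(B) = 4 + B^(3/2)/2 (d(B) = 4 + (B*√B)/2 = 4 + B^(3/2)/2)
111651 - d(U) = 111651 - (4 + (-169)^(3/2)/2) = 111651 - (4 + (-2197*I)/2) = 111651 - (4 - 2197*I/2) = 111651 + (-4 + 2197*I/2) = 111647 + 2197*I/2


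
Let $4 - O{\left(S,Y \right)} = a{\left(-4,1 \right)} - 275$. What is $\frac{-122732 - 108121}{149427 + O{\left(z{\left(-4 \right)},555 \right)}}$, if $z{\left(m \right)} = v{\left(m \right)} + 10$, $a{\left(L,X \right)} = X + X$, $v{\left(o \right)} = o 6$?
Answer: $- \frac{230853}{149704} \approx -1.5421$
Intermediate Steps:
$v{\left(o \right)} = 6 o$
$a{\left(L,X \right)} = 2 X$
$z{\left(m \right)} = 10 + 6 m$ ($z{\left(m \right)} = 6 m + 10 = 10 + 6 m$)
$O{\left(S,Y \right)} = 277$ ($O{\left(S,Y \right)} = 4 - \left(2 \cdot 1 - 275\right) = 4 - \left(2 - 275\right) = 4 - -273 = 4 + 273 = 277$)
$\frac{-122732 - 108121}{149427 + O{\left(z{\left(-4 \right)},555 \right)}} = \frac{-122732 - 108121}{149427 + 277} = - \frac{230853}{149704}$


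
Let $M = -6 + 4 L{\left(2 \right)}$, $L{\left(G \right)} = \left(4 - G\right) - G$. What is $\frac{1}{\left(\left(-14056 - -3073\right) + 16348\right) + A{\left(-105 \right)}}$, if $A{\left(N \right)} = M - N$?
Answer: $\frac{1}{5464} \approx 0.00018302$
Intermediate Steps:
$L{\left(G \right)} = 4 - 2 G$
$M = -6$ ($M = -6 + 4 \left(4 - 4\right) = -6 + 4 \cdot 0 = -6 + 0 = -6$)
$A{\left(N \right)} = -6 - N$
$\frac{1}{\left(\left(-14056 - -3073\right) + 16348\right) + A{\left(-105 \right)}} = \frac{1}{\left(\left(-14056 - -3073\right) + 16348\right) - -99} = \frac{1}{\left(\left(-14056 + 3073\right) + 16348\right) + \left(-6 + 105\right)} = \frac{1}{\left(-10983 + 16348\right) + 99} = \frac{1}{5365 + 99} = \frac{1}{5464}$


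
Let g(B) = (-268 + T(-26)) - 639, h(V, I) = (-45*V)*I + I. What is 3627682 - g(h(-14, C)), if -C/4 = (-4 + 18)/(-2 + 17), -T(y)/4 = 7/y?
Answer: 47171643/13 ≈ 3.6286e+6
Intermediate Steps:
T(y) = -28/y
C = -56/15 (C = -4*(-4 + 18)/(-2 + 17) = -56/15 ≈ -3.7333)
h(V, I) = I - 45*I*V (h(V, I) = -45*I*V + I = I - 45*I*V)
g(B) = -11777/13 (g(B) = (-268 - 28/(-26)) - 639 = (-268 - 28*(-1/26)) - 639 = (-268 + 14/13) - 639 = -3470/13 - 639 = -11777/13)
3627682 - g(h(-14, C)) = 3627682 - 1*(-11777/13) = 3627682 + 11777/13 = 47171643/13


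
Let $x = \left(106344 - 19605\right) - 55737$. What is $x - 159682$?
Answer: $-128680$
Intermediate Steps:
$x = 31002$ ($x = 86739 - 55737 = 31002$)
$x - 159682 = 31002 - 159682 = -128680$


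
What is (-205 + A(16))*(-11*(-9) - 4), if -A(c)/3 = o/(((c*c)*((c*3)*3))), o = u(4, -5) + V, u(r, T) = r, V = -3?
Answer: -239308895/12288 ≈ -19475.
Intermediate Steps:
o = 1 (o = 4 - 3 = 1)
A(c) = -1/(3*c**3) (A(c) = -3/((c*c)*((c*3)*3)) = -3/(c**2*((3*c)*3)) = -3/(c**2*(9*c)) = -3/(9*c**3) = -3*1/(9*c**3) = -1/(3*c**3))
(-205 + A(16))*(-11*(-9) - 4) = (-205 - 1/3/16**3)*(-11*(-9) - 4) = (-205 - 1/3*1/4096)*(99 - 4) = (-205 - 1/12288)*95 = -2519041/12288*95 = -239308895/12288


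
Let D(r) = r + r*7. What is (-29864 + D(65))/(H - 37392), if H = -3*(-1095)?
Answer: 29344/34107 ≈ 0.86035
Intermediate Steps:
H = 3285
D(r) = 8*r (D(r) = r + 7*r = 8*r)
(-29864 + D(65))/(H - 37392) = (-29864 + 8*65)/(3285 - 37392) = (-29864 + 520)/(-34107) = -29344*(-1/34107) = 29344/34107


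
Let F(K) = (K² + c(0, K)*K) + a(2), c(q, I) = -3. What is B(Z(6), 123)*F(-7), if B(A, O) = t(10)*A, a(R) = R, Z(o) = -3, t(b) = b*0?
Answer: 0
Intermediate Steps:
t(b) = 0
F(K) = 2 + K² - 3*K (F(K) = (K² - 3*K) + 2 = 2 + K² - 3*K)
B(A, O) = 0 (B(A, O) = 0*A = 0)
B(Z(6), 123)*F(-7) = 0*(2 + (-7)² - 3*(-7)) = 0*(2 + 49 + 21) = 0*72 = 0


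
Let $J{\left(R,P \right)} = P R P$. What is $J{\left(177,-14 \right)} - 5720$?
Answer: $28972$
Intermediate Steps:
$J{\left(R,P \right)} = R P^{2}$
$J{\left(177,-14 \right)} - 5720 = 177 \left(-14\right)^{2} - 5720 = 177 \cdot 196 - 5720 = 34692 - 5720 = 28972$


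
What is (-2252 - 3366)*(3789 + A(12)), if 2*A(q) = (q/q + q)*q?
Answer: -21724806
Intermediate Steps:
A(q) = q*(1 + q)/2 (A(q) = ((q/q + q)*q)/2 = ((1 + q)*q)/2 = (q*(1 + q))/2 = q*(1 + q)/2)
(-2252 - 3366)*(3789 + A(12)) = (-2252 - 3366)*(3789 + (1/2)*12*(1 + 12)) = -5618*(3789 + (1/2)*12*13) = -5618*(3789 + 78) = -5618*3867 = -21724806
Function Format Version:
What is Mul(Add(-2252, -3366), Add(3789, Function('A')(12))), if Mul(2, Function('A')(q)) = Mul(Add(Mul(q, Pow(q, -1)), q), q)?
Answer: -21724806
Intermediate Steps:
Function('A')(q) = Mul(Rational(1, 2), q, Add(1, q)) (Function('A')(q) = Mul(Rational(1, 2), Mul(Add(Mul(q, Pow(q, -1)), q), q)) = Mul(Rational(1, 2), Mul(Add(1, q), q)) = Mul(Rational(1, 2), Mul(q, Add(1, q))) = Mul(Rational(1, 2), q, Add(1, q)))
Mul(Add(-2252, -3366), Add(3789, Function('A')(12))) = Mul(Add(-2252, -3366), Add(3789, Mul(Rational(1, 2), 12, Add(1, 12)))) = Mul(-5618, Add(3789, Mul(Rational(1, 2), 12, 13))) = Mul(-5618, Add(3789, 78)) = Mul(-5618, 3867) = -21724806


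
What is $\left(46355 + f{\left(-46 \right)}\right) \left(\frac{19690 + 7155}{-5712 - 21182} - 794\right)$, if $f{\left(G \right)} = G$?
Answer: $- \frac{141445422347}{3842} \approx -3.6816 \cdot 10^{7}$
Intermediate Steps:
$\left(46355 + f{\left(-46 \right)}\right) \left(\frac{19690 + 7155}{-5712 - 21182} - 794\right) = \left(46355 - 46\right) \left(\frac{19690 + 7155}{-5712 - 21182} - 794\right) = 46309 \left(\frac{26845}{-26894} - 794\right) = 46309 \left(26845 \left(- \frac{1}{26894}\right) - 794\right) = 46309 \left(- \frac{3835}{3842} - 794\right) = 46309 \left(- \frac{3054383}{3842}\right) = - \frac{141445422347}{3842}$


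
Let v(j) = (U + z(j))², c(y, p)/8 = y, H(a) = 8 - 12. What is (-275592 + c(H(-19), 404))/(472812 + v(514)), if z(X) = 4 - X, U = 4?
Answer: -34453/91106 ≈ -0.37816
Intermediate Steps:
H(a) = -4
c(y, p) = 8*y
v(j) = (8 - j)² (v(j) = (4 + (4 - j))² = (8 - j)²)
(-275592 + c(H(-19), 404))/(472812 + v(514)) = (-275592 + 8*(-4))/(472812 + (-8 + 514)²) = (-275592 - 32)/(472812 + 506²) = -275624/(472812 + 256036) = -275624/728848 = -275624*1/728848 = -34453/91106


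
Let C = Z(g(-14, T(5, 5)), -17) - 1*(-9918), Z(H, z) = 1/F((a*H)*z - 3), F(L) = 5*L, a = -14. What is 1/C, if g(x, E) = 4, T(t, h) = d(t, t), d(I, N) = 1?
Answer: 4745/47060911 ≈ 0.00010083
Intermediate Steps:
T(t, h) = 1
Z(H, z) = 1/(-15 - 70*H*z) (Z(H, z) = 1/(5*((-14*H)*z - 3)) = 1/(5*(-14*H*z - 3)) = 1/(5*(-3 - 14*H*z)) = 1/(-15 - 70*H*z))
C = 47060911/4745 (C = 1/(5*(-3 - 14*4*(-17))) - 1*(-9918) = 1/(5*(-3 + 952)) + 9918 = (⅕)/949 + 9918 = (⅕)*(1/949) + 9918 = 1/4745 + 9918 = 47060911/4745 ≈ 9918.0)
1/C = 1/(47060911/4745) = 4745/47060911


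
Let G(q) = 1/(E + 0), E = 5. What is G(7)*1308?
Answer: 1308/5 ≈ 261.60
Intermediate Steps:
G(q) = 1/5 (G(q) = 1/(5 + 0) = 1/5)
G(7)*1308 = (1/5)*1308 = 1308/5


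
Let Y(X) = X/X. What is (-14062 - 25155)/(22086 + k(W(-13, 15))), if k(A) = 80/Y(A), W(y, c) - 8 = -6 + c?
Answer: -39217/22166 ≈ -1.7692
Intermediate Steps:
Y(X) = 1
W(y, c) = 2 + c (W(y, c) = 8 + (-6 + c) = 2 + c)
k(A) = 80 (k(A) = 80/1 = 80*1 = 80)
(-14062 - 25155)/(22086 + k(W(-13, 15))) = (-14062 - 25155)/(22086 + 80) = -39217/22166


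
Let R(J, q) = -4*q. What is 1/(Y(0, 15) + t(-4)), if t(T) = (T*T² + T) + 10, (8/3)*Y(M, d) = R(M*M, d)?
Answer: -2/161 ≈ -0.012422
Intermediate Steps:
Y(M, d) = -3*d/2 (Y(M, d) = 3*(-4*d)/8 = -3*d/2)
t(T) = 10 + T + T³ (t(T) = (T³ + T) + 10 = (T + T³) + 10 = 10 + T + T³)
1/(Y(0, 15) + t(-4)) = 1/(-3/2*15 + (10 - 4 + (-4)³)) = 1/(-45/2 + (10 - 4 - 64)) = 1/(-45/2 - 58) = 1/(-161/2) = -2/161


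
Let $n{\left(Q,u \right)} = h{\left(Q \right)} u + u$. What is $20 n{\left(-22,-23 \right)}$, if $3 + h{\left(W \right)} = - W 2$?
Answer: $-19320$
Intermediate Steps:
$h{\left(W \right)} = -3 - 2 W$ ($h{\left(W \right)} = -3 + - W 2 = -3 - 2 W$)
$n{\left(Q,u \right)} = u + u \left(-3 - 2 Q\right)$ ($n{\left(Q,u \right)} = \left(-3 - 2 Q\right) u + u = u \left(-3 - 2 Q\right) + u = u + u \left(-3 - 2 Q\right)$)
$20 n{\left(-22,-23 \right)} = 20 \left(\left(-2\right) \left(-23\right) \left(1 - 22\right)\right) = 20 \left(\left(-2\right) \left(-23\right) \left(-21\right)\right) = 20 \left(-966\right) = -19320$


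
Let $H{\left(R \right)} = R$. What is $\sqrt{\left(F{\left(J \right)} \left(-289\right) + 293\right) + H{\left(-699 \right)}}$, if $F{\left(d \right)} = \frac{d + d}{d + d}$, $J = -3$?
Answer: $i \sqrt{695} \approx 26.363 i$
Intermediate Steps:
$F{\left(d \right)} = 1$ ($F{\left(d \right)} = \frac{2 d}{2 d} = 2 d \frac{1}{2 d} = 1$)
$\sqrt{\left(F{\left(J \right)} \left(-289\right) + 293\right) + H{\left(-699 \right)}} = \sqrt{\left(1 \left(-289\right) + 293\right) - 699} = \sqrt{\left(-289 + 293\right) - 699} = \sqrt{4 - 699} = \sqrt{-695} = i \sqrt{695}$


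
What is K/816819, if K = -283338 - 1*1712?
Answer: -285050/816819 ≈ -0.34898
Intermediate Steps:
K = -285050 (K = -283338 - 1712 = -285050)
K/816819 = -285050/816819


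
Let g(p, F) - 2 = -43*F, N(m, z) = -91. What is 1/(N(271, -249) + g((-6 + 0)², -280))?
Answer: 1/11951 ≈ 8.3675e-5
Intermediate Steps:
g(p, F) = 2 - 43*F
1/(N(271, -249) + g((-6 + 0)², -280)) = 1/(-91 + (2 - 43*(-280))) = 1/(-91 + (2 + 12040)) = 1/(-91 + 12042) = 1/11951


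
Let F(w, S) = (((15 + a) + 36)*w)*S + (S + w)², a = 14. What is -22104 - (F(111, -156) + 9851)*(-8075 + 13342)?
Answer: 5865646184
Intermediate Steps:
F(w, S) = (S + w)² + 65*S*w (F(w, S) = (((15 + 14) + 36)*w)*S + (S + w)² = ((29 + 36)*w)*S + (S + w)² = (65*w)*S + (S + w)² = 65*S*w + (S + w)² = (S + w)² + 65*S*w)
-22104 - (F(111, -156) + 9851)*(-8075 + 13342) = -22104 - (((-156 + 111)² + 65*(-156)*111) + 9851)*(-8075 + 13342) = -22104 - (((-45)² - 1125540) + 9851)*5267 = -22104 - ((2025 - 1125540) + 9851)*5267 = -22104 - (-1123515 + 9851)*5267 = -22104 - (-1113664)*5267 = -22104 - 1*(-5865668288) = -22104 + 5865668288 = 5865646184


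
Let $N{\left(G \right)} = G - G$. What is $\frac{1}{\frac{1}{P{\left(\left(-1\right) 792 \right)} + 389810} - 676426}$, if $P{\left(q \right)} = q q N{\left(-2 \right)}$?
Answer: $- \frac{389810}{263677619059} \approx -1.4784 \cdot 10^{-6}$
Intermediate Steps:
$N{\left(G \right)} = 0$
$P{\left(q \right)} = 0$ ($P{\left(q \right)} = q q 0 = q^{2} \cdot 0 = 0$)
$\frac{1}{\frac{1}{P{\left(\left(-1\right) 792 \right)} + 389810} - 676426} = \frac{1}{\frac{1}{0 + 389810} - 676426} = \frac{1}{\frac{1}{389810} - 676426} = \frac{1}{- \frac{263677619059}{389810}} = - \frac{389810}{263677619059}$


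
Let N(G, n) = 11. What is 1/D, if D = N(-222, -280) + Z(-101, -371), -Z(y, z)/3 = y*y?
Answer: -1/30592 ≈ -3.2688e-5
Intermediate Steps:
Z(y, z) = -3*y² (Z(y, z) = -3*y*y = -3*y²)
D = -30592 (D = 11 - 3*(-101)² = 11 - 3*10201 = 11 - 30603 = -30592)
1/D = 1/(-30592) = -1/30592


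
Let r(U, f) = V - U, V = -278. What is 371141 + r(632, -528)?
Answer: 370231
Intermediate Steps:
r(U, f) = -278 - U
371141 + r(632, -528) = 371141 + (-278 - 1*632) = 371141 + (-278 - 632) = 371141 - 910 = 370231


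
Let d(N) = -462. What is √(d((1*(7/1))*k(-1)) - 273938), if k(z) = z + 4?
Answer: 140*I*√14 ≈ 523.83*I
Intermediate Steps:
k(z) = 4 + z
√(d((1*(7/1))*k(-1)) - 273938) = √(-462 - 273938) = √(-274400) = 140*I*√14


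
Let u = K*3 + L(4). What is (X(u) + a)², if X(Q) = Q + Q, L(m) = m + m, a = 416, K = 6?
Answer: 219024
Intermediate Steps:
L(m) = 2*m
u = 26 (u = 6*3 + 2*4 = 18 + 8 = 26)
X(Q) = 2*Q
(X(u) + a)² = (2*26 + 416)² = (52 + 416)² = 468² = 219024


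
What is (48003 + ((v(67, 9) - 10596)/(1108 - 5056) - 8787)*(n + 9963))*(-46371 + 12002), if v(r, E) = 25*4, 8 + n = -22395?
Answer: -3708551983512809/987 ≈ -3.7574e+12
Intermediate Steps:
n = -22403 (n = -8 - 22395 = -22403)
v(r, E) = 100
(48003 + ((v(67, 9) - 10596)/(1108 - 5056) - 8787)*(n + 9963))*(-46371 + 12002) = (48003 + ((100 - 10596)/(1108 - 5056) - 8787)*(-22403 + 9963))*(-46371 + 12002) = (48003 + (-10496/(-3948) - 8787)*(-12440))*(-34369) = (48003 + (-10496*(-1/3948) - 8787)*(-12440))*(-34369) = (48003 + (2624/987 - 8787)*(-12440))*(-34369) = (48003 - 8670145/987*(-12440))*(-34369) = (48003 + 107856603800/987)*(-34369) = (107903982761/987)*(-34369) = -3708551983512809/987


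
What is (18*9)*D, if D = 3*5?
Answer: 2430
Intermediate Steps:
D = 15
(18*9)*D = (18*9)*15 = 162*15 = 2430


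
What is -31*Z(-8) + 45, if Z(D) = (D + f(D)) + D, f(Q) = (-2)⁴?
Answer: 45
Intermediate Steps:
f(Q) = 16
Z(D) = 16 + 2*D (Z(D) = (D + 16) + D = (16 + D) + D = 16 + 2*D)
-31*Z(-8) + 45 = -31*(16 + 2*(-8)) + 45 = -31*(16 - 16) + 45 = -31*0 + 45 = 0 + 45 = 45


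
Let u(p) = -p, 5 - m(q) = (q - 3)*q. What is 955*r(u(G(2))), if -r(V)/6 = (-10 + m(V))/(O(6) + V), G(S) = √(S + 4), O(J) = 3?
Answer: 97410 + 38200*√6 ≈ 1.9098e+5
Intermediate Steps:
G(S) = √(4 + S)
m(q) = 5 - q*(-3 + q) (m(q) = 5 - (q - 3)*q = 5 - (-3 + q)*q = 5 - q*(-3 + q))
r(V) = -6*(-5 - V² + 3*V)/(3 + V) (r(V) = -6*(-10 + (5 - V² + 3*V))/(3 + V) = -6*(-5 - V² + 3*V)/(3 + V))
955*r(u(G(2))) = 955*(6*(5 + (-√(4 + 2))² - (-3)*√(4 + 2))/(3 - √(4 + 2))) = 955*(6*(5 + (-√6)² - (-3)*√6)/(3 - √6)) = 955*(6*(5 + 6 + 3*√6)/(3 - √6)) = 955*(6*(11 + 3*√6)/(3 - √6)) = 5730*(11 + 3*√6)/(3 - √6)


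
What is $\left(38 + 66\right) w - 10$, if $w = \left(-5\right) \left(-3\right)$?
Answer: $1550$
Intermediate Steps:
$w = 15$
$\left(38 + 66\right) w - 10 = \left(38 + 66\right) 15 - 10 = 104 \cdot 15 - 10 = 1560 - 10 = 1550$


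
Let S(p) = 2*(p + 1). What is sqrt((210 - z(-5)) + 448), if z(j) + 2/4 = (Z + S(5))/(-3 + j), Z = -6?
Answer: 3*sqrt(293)/2 ≈ 25.676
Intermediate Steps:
S(p) = 2 + 2*p (S(p) = 2*(1 + p) = 2 + 2*p)
z(j) = -1/2 + 6/(-3 + j) (z(j) = -1/2 + (-6 + (2 + 2*5))/(-3 + j) = -1/2 + (-6 + (2 + 10))/(-3 + j) = -1/2 + (-6 + 12)/(-3 + j) = -1/2 + 6/(-3 + j))
sqrt((210 - z(-5)) + 448) = sqrt((210 - (15 - 1*(-5))/(2*(-3 - 5))) + 448) = sqrt((210 - (15 + 5)/(2*(-8))) + 448) = sqrt((210 - (-1)*20/(2*8)) + 448) = sqrt((210 - 1*(-5/4)) + 448) = sqrt((210 + 5/4) + 448) = sqrt(845/4 + 448) = sqrt(2637/4) = 3*sqrt(293)/2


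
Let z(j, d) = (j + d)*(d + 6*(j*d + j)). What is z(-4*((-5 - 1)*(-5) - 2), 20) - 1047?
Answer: 1295417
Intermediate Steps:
z(j, d) = (d + j)*(d + 6*j + 6*d*j) (z(j, d) = (d + j)*(d + 6*(d*j + j)) = (d + j)*(d + 6*(j + d*j)) = (d + j)*(d + (6*j + 6*d*j)) = (d + j)*(d + 6*j + 6*d*j))
z(-4*((-5 - 1)*(-5) - 2), 20) - 1047 = (20² + 6*(-4*((-5 - 1)*(-5) - 2))² + 6*20*(-4*((-5 - 1)*(-5) - 2))² + 6*(-4*((-5 - 1)*(-5) - 2))*20² + 7*20*(-4*((-5 - 1)*(-5) - 2))) - 1047 = (400 + 6*(-4*(-6*(-5) - 2))² + 6*20*(-4*(-6*(-5) - 2))² + 6*(-4*(-6*(-5) - 2))*400 + 7*20*(-4*(-6*(-5) - 2))) - 1047 = (400 + 6*(-4*(30 - 2))² + 6*20*(-4*(30 - 2))² + 6*(-4*(30 - 2))*400 + 7*20*(-4*(30 - 2))) - 1047 = (400 + 6*(-4*28)² + 6*20*(-4*28)² + 6*(-4*28)*400 + 7*20*(-4*28)) - 1047 = (400 + 6*(-112)² + 6*20*(-112)² + 6*(-112)*400 + 7*20*(-112)) - 1047 = (400 + 6*12544 + 6*20*12544 - 268800 - 15680) - 1047 = (400 + 75264 + 1505280 - 268800 - 15680) - 1047 = 1296464 - 1047 = 1295417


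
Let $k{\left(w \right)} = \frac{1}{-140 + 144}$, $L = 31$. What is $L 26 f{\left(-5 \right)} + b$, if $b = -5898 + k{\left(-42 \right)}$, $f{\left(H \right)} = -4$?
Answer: $- \frac{36487}{4} \approx -9121.8$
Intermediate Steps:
$k{\left(w \right)} = \frac{1}{4}$
$b = - \frac{23591}{4}$ ($b = -5898 + \frac{1}{4} = - \frac{23591}{4} \approx -5897.8$)
$L 26 f{\left(-5 \right)} + b = 31 \cdot 26 \left(-4\right) - \frac{23591}{4} = 806 \left(-4\right) - \frac{23591}{4} = -3224 - \frac{23591}{4} = - \frac{36487}{4}$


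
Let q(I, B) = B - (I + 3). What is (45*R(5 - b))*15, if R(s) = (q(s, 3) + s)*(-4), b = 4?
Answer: 0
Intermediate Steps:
q(I, B) = -3 + B - I (q(I, B) = B - (3 + I) = B + (-3 - I) = -3 + B - I)
R(s) = 0 (R(s) = ((-3 + 3 - s) + s)*(-4) = (-s + s)*(-4) = 0*(-4) = 0)
(45*R(5 - b))*15 = (45*0)*15 = 0*15 = 0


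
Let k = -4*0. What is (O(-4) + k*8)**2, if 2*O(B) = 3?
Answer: 9/4 ≈ 2.2500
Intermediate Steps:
O(B) = 3/2 (O(B) = (1/2)*3 = 3/2)
k = 0
(O(-4) + k*8)**2 = (3/2 + 0*8)**2 = (3/2 + 0)**2 = (3/2)**2 = 9/4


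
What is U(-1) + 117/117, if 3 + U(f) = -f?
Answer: -1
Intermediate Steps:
U(f) = -3 - f
U(-1) + 117/117 = (-3 - 1*(-1)) + 117/117 = (-3 + 1) + 117*(1/117) = -2 + 1 = -1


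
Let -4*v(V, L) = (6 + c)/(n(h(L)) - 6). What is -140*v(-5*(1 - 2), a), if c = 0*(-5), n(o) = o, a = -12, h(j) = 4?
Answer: -105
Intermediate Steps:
c = 0
v(V, L) = ¾ (v(V, L) = -(6 + 0)/(4*(4 - 6)) = -3/(2*(-2)) = -3*(-1)/(2*2) = -¼*(-3) = ¾)
-140*v(-5*(1 - 2), a) = -140*¾ = -105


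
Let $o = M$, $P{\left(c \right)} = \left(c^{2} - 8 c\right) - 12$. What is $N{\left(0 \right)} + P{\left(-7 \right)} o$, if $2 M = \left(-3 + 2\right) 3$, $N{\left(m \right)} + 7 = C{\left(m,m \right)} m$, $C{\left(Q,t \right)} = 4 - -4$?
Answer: $- \frac{293}{2} \approx -146.5$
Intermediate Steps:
$C{\left(Q,t \right)} = 8$ ($C{\left(Q,t \right)} = 4 + 4 = 8$)
$N{\left(m \right)} = -7 + 8 m$
$P{\left(c \right)} = -12 + c^{2} - 8 c$
$M = - \frac{3}{2}$ ($M = \frac{\left(-3 + 2\right) 3}{2} = \frac{\left(-1\right) 3}{2} = \frac{1}{2} \left(-3\right) = - \frac{3}{2} \approx -1.5$)
$o = - \frac{3}{2} \approx -1.5$
$N{\left(0 \right)} + P{\left(-7 \right)} o = \left(-7 + 8 \cdot 0\right) + \left(-12 + \left(-7\right)^{2} - -56\right) \left(- \frac{3}{2}\right) = \left(-7 + 0\right) + \left(-12 + 49 + 56\right) \left(- \frac{3}{2}\right) = -7 + 93 \left(- \frac{3}{2}\right) = -7 - \frac{279}{2} = - \frac{293}{2}$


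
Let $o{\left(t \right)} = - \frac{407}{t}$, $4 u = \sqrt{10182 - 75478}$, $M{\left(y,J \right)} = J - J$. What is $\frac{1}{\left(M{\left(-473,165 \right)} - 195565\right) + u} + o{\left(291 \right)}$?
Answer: $- \frac{15566045944957}{11129490932046} - \frac{i \sqrt{4081}}{38245673306} \approx -1.3986 - 1.6703 \cdot 10^{-9} i$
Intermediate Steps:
$M{\left(y,J \right)} = 0$
$u = i \sqrt{4081}$ ($u = \frac{\sqrt{10182 - 75478}}{4} = \frac{\sqrt{-65296}}{4} = \frac{4 i \sqrt{4081}}{4} = i \sqrt{4081} \approx 63.883 i$)
$\frac{1}{\left(M{\left(-473,165 \right)} - 195565\right) + u} + o{\left(291 \right)} = \frac{1}{\left(0 - 195565\right) + i \sqrt{4081}} - \frac{407}{291} = \frac{1}{-195565 + i \sqrt{4081}} - \frac{407}{291} = - \frac{407}{291} + \frac{1}{-195565 + i \sqrt{4081}}$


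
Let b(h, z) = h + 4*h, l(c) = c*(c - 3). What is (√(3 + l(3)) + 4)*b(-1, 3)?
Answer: -20 - 5*√3 ≈ -28.660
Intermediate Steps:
l(c) = c*(-3 + c)
b(h, z) = 5*h
(√(3 + l(3)) + 4)*b(-1, 3) = (√(3 + 3*(-3 + 3)) + 4)*(5*(-1)) = (√(3 + 3*0) + 4)*(-5) = (√(3 + 0) + 4)*(-5) = (√3 + 4)*(-5) = (4 + √3)*(-5) = -20 - 5*√3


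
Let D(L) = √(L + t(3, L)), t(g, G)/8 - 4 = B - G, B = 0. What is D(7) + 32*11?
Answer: 352 + I*√17 ≈ 352.0 + 4.1231*I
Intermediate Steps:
t(g, G) = 32 - 8*G (t(g, G) = 32 + 8*(0 - G) = 32 + 8*(-G) = 32 - 8*G)
D(L) = √(32 - 7*L) (D(L) = √(L + (32 - 8*L)) = √(32 - 7*L))
D(7) + 32*11 = √(32 - 7*7) + 32*11 = √(32 - 49) + 352 = √(-17) + 352 = I*√17 + 352 = 352 + I*√17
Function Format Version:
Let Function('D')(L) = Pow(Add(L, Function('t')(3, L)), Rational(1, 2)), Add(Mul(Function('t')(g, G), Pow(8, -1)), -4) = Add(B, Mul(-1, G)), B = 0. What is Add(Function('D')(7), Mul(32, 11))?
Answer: Add(352, Mul(I, Pow(17, Rational(1, 2)))) ≈ Add(352.00, Mul(4.1231, I))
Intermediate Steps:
Function('t')(g, G) = Add(32, Mul(-8, G)) (Function('t')(g, G) = Add(32, Mul(8, Add(0, Mul(-1, G)))) = Add(32, Mul(8, Mul(-1, G))) = Add(32, Mul(-8, G)))
Function('D')(L) = Pow(Add(32, Mul(-7, L)), Rational(1, 2)) (Function('D')(L) = Pow(Add(L, Add(32, Mul(-8, L))), Rational(1, 2)) = Pow(Add(32, Mul(-7, L)), Rational(1, 2)))
Add(Function('D')(7), Mul(32, 11)) = Add(Pow(Add(32, Mul(-7, 7)), Rational(1, 2)), Mul(32, 11)) = Add(Pow(Add(32, -49), Rational(1, 2)), 352) = Add(Pow(-17, Rational(1, 2)), 352) = Add(Mul(I, Pow(17, Rational(1, 2))), 352) = Add(352, Mul(I, Pow(17, Rational(1, 2))))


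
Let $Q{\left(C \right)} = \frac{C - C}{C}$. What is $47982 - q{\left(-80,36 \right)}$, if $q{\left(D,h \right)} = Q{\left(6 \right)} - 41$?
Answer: $48023$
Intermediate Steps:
$Q{\left(C \right)} = 0$ ($Q{\left(C \right)} = \frac{0}{C} = 0$)
$q{\left(D,h \right)} = -41$ ($q{\left(D,h \right)} = 0 - 41 = -41$)
$47982 - q{\left(-80,36 \right)} = 47982 - -41 = 47982 + 41 = 48023$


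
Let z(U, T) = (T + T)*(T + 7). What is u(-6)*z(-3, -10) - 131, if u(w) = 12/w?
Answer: -251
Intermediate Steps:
z(U, T) = 2*T*(7 + T) (z(U, T) = (2*T)*(7 + T) = 2*T*(7 + T))
u(-6)*z(-3, -10) - 131 = (12/(-6))*(2*(-10)*(7 - 10)) - 131 = (12*(-⅙))*(2*(-10)*(-3)) - 131 = -2*60 - 131 = -120 - 131 = -251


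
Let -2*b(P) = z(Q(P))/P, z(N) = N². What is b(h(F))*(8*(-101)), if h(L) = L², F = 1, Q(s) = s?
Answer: 404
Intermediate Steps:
b(P) = -P/2 (b(P) = -P²/(2*P) = -P/2)
b(h(F))*(8*(-101)) = (-½*1²)*(8*(-101)) = -½*1*(-808) = -½*(-808) = 404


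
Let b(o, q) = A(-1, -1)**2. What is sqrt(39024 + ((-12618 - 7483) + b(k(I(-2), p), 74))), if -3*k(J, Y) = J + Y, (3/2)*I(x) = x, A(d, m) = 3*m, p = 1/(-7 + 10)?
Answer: 2*sqrt(4733) ≈ 137.59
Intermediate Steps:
p = 1/3 ≈ 0.33333
I(x) = 2*x/3
k(J, Y) = -J/3 - Y/3 (k(J, Y) = -(J + Y)/3 = -J/3 - Y/3)
b(o, q) = 9 (b(o, q) = (3*(-1))**2 = (-3)**2 = 9)
sqrt(39024 + ((-12618 - 7483) + b(k(I(-2), p), 74))) = sqrt(39024 + ((-12618 - 7483) + 9)) = sqrt(39024 + (-20101 + 9)) = sqrt(39024 - 20092) = sqrt(18932) = 2*sqrt(4733)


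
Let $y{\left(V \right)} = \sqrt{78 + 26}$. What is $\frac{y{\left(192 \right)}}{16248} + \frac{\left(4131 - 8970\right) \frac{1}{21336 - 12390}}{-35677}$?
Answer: $\frac{1613}{106388814} + \frac{\sqrt{26}}{8124} \approx 0.00064281$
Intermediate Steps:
$y{\left(V \right)} = 2 \sqrt{26}$ ($y{\left(V \right)} = \sqrt{104} = 2 \sqrt{26}$)
$\frac{y{\left(192 \right)}}{16248} + \frac{\left(4131 - 8970\right) \frac{1}{21336 - 12390}}{-35677} = \frac{2 \sqrt{26}}{16248} + \frac{\left(4131 - 8970\right) \frac{1}{21336 - 12390}}{-35677} = 2 \sqrt{26} \cdot \frac{1}{16248} + - \frac{4839}{8946} \left(- \frac{1}{35677}\right) = \frac{\sqrt{26}}{8124} + \left(-4839\right) \frac{1}{8946} \left(- \frac{1}{35677}\right) = \frac{\sqrt{26}}{8124} - - \frac{1613}{106388814} = \frac{\sqrt{26}}{8124} + \frac{1613}{106388814} = \frac{1613}{106388814} + \frac{\sqrt{26}}{8124}$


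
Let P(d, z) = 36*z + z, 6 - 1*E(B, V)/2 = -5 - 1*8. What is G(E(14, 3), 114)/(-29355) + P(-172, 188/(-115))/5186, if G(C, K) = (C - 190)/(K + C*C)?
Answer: -836954302/71778816645 ≈ -0.011660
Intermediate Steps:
E(B, V) = 38 (E(B, V) = 12 - 2*(-5 - 1*8) = 12 - 2*(-5 - 8) = 12 - 2*(-13) = 12 + 26 = 38)
G(C, K) = (-190 + C)/(K + C²)
P(d, z) = 37*z
G(E(14, 3), 114)/(-29355) + P(-172, 188/(-115))/5186 = ((-190 + 38)/(114 + 38²))/(-29355) + (37*(188/(-115)))/5186 = (-152/(114 + 1444))*(-1/29355) + (37*(188*(-1/115)))*(1/5186) = (-152/1558)*(-1/29355) + (37*(-188/115))*(1/5186) = ((1/1558)*(-152))*(-1/29355) - 6956/115*1/5186 = -4/41*(-1/29355) - 3478/298195 = 4/1203555 - 3478/298195 = -836954302/71778816645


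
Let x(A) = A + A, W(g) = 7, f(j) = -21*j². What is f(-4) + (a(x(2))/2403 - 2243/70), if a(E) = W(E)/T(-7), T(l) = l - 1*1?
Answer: -247634201/672840 ≈ -368.04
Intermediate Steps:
x(A) = 2*A
T(l) = -1 + l (T(l) = l - 1 = -1 + l)
a(E) = -7/8 (a(E) = 7/(-1 - 7) = 7/(-8) = 7*(-⅛) = -7/8)
f(-4) + (a(x(2))/2403 - 2243/70) = -21*(-4)² + (-7/8/2403 - 2243/70) = -21*16 + (-7/8*1/2403 - 2243*1/70) = -336 + (-7/19224 - 2243/70) = -336 - 21559961/672840 = -247634201/672840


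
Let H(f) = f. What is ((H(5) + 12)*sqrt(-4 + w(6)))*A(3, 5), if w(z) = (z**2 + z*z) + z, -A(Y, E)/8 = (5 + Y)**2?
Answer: -8704*sqrt(74) ≈ -74875.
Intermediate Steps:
A(Y, E) = -8*(5 + Y)**2
w(z) = z + 2*z**2 (w(z) = (z**2 + z**2) + z = 2*z**2 + z = z + 2*z**2)
((H(5) + 12)*sqrt(-4 + w(6)))*A(3, 5) = ((5 + 12)*sqrt(-4 + 6*(1 + 2*6)))*(-8*(5 + 3)**2) = (17*sqrt(-4 + 6*(1 + 12)))*(-8*8**2) = (17*sqrt(-4 + 6*13))*(-8*64) = (17*sqrt(-4 + 78))*(-512) = (17*sqrt(74))*(-512) = -8704*sqrt(74)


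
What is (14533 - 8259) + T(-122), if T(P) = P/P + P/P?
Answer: 6276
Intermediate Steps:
T(P) = 2 (T(P) = 1 + 1 = 2)
(14533 - 8259) + T(-122) = (14533 - 8259) + 2 = 6274 + 2 = 6276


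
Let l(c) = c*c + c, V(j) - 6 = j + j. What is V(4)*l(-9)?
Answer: 1008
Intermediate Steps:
V(j) = 6 + 2*j (V(j) = 6 + (j + j) = 6 + 2*j)
l(c) = c + c**2 (l(c) = c**2 + c = c + c**2)
V(4)*l(-9) = (6 + 2*4)*(-9*(1 - 9)) = (6 + 8)*(-9*(-8)) = 14*72 = 1008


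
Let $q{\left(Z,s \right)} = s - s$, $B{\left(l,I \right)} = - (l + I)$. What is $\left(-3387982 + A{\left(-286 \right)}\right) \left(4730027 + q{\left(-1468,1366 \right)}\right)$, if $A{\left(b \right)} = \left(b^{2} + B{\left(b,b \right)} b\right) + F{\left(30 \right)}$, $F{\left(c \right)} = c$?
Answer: $-16412001723196$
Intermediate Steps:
$B{\left(l,I \right)} = - I - l$ ($B{\left(l,I \right)} = - (I + l) = - I - l$)
$q{\left(Z,s \right)} = 0$
$A{\left(b \right)} = 30 - b^{2}$ ($A{\left(b \right)} = \left(b^{2} + \left(- b - b\right) b\right) + 30 = \left(b^{2} + - 2 b b\right) + 30 = \left(b^{2} - 2 b^{2}\right) + 30 = - b^{2} + 30 = 30 - b^{2}$)
$\left(-3387982 + A{\left(-286 \right)}\right) \left(4730027 + q{\left(-1468,1366 \right)}\right) = \left(-3387982 + \left(30 - \left(-286\right)^{2}\right)\right) \left(4730027 + 0\right) = \left(-3387982 + \left(30 - 81796\right)\right) 4730027 = \left(-3387982 - 81766\right) 4730027 = \left(-3469748\right) 4730027 = -16412001723196$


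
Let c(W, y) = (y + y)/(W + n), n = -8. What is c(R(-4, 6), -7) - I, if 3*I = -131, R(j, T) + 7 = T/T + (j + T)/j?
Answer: 3883/87 ≈ 44.632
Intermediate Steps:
R(j, T) = -6 + (T + j)/j (R(j, T) = -7 + (T/T + (j + T)/j) = -7 + (1 + (T + j)/j) = -6 + (T + j)/j)
c(W, y) = 2*y/(-8 + W) (c(W, y) = (y + y)/(W - 8) = (2*y)/(-8 + W) = 2*y/(-8 + W))
I = -131/3 (I = (⅓)*(-131) = -131/3 ≈ -43.667)
c(R(-4, 6), -7) - I = 2*(-7)/(-8 + (-5 + 6/(-4))) - 1*(-131/3) = 2*(-7)/(-8 + (-5 + 6*(-¼))) + 131/3 = 2*(-7)/(-8 + (-5 - 3/2)) + 131/3 = 2*(-7)/(-8 - 13/2) + 131/3 = 2*(-7)/(-29/2) + 131/3 = 2*(-7)*(-2/29) + 131/3 = 28/29 + 131/3 = 3883/87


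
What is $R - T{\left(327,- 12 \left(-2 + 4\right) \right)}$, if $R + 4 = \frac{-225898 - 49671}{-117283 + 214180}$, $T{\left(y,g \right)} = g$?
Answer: $\frac{1662371}{96897} \approx 17.156$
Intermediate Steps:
$R = - \frac{663157}{96897}$ ($R = -4 + \frac{-225898 - 49671}{-117283 + 214180} = -4 - \frac{275569}{96897} = - \frac{663157}{96897} \approx -6.8439$)
$R - T{\left(327,- 12 \left(-2 + 4\right) \right)} = - \frac{663157}{96897} - - 12 \left(-2 + 4\right) = - \frac{663157}{96897} - \left(-12\right) 2 = - \frac{663157}{96897} - -24 = - \frac{663157}{96897} + 24 = \frac{1662371}{96897}$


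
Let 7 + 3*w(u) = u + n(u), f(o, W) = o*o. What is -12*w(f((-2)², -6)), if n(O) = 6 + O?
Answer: -124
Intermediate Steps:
f(o, W) = o²
w(u) = -⅓ + 2*u/3 (w(u) = -7/3 + (u + (6 + u))/3 = -7/3 + (6 + 2*u)/3 = -7/3 + (2 + 2*u/3) = -⅓ + 2*u/3)
-12*w(f((-2)², -6)) = -12*(-⅓ + 2*((-2)²)²/3) = -12*(-⅓ + (⅔)*4²) = -12*(-⅓ + (⅔)*16) = -12*(-⅓ + 32/3) = -12*31/3 = -124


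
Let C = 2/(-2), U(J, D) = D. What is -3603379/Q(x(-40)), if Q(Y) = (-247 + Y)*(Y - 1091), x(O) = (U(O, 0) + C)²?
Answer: -3603379/268140 ≈ -13.438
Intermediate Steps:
C = -1 (C = 2*(-½) = -1)
x(O) = 1 (x(O) = (0 - 1)² = (-1)² = 1)
Q(Y) = (-1091 + Y)*(-247 + Y) (Q(Y) = (-247 + Y)*(-1091 + Y) = (-1091 + Y)*(-247 + Y))
-3603379/Q(x(-40)) = -3603379/(269477 + 1² - 1338*1) = -3603379/(269477 + 1 - 1338) = -3603379/268140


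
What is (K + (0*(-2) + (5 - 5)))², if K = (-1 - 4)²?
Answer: 625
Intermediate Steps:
K = 25 (K = (-5)² = 25)
(K + (0*(-2) + (5 - 5)))² = (25 + (0*(-2) + (5 - 5)))² = (25 + (0 + 0))² = (25 + 0)² = 25² = 625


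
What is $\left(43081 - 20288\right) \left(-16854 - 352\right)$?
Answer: $-392176358$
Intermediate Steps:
$\left(43081 - 20288\right) \left(-16854 - 352\right) = 22793 \left(-17206\right) = -392176358$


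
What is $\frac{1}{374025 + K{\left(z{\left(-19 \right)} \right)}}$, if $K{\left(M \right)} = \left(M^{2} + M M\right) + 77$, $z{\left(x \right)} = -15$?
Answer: $\frac{1}{374552} \approx 2.6699 \cdot 10^{-6}$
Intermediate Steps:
$K{\left(M \right)} = 77 + 2 M^{2}$ ($K{\left(M \right)} = \left(M^{2} + M^{2}\right) + 77 = 2 M^{2} + 77 = 77 + 2 M^{2}$)
$\frac{1}{374025 + K{\left(z{\left(-19 \right)} \right)}} = \frac{1}{374025 + \left(77 + 2 \left(-15\right)^{2}\right)} = \frac{1}{374025 + \left(77 + 2 \cdot 225\right)} = \frac{1}{374025 + \left(77 + 450\right)} = \frac{1}{374025 + 527} = \frac{1}{374552}$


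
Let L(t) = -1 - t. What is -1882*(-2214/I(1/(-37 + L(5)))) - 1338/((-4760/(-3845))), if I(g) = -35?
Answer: -285911169/2380 ≈ -1.2013e+5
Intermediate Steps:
-1882*(-2214/I(1/(-37 + L(5)))) - 1338/((-4760/(-3845))) = -1882/((-35/(-2214))) - 1338/((-4760/(-3845))) = -1882/((-35*(-1/2214))) - 1338/((-4760*(-1/3845))) = -1882/35/2214 - 1338/952/769 = -1882*2214/35 - 1338*769/952 = -4166748/35 - 514461/476 = -285911169/2380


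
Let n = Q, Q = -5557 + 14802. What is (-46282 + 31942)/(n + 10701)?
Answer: -7170/9973 ≈ -0.71894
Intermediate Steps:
Q = 9245
n = 9245
(-46282 + 31942)/(n + 10701) = (-46282 + 31942)/(9245 + 10701) = -14340/19946 = -14340*1/19946 = -7170/9973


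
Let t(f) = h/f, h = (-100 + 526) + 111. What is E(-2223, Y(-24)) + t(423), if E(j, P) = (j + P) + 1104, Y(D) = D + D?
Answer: -164368/141 ≈ -1165.7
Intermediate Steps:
Y(D) = 2*D
h = 537 (h = 426 + 111 = 537)
t(f) = 537/f
E(j, P) = 1104 + P + j (E(j, P) = (P + j) + 1104 = 1104 + P + j)
E(-2223, Y(-24)) + t(423) = (1104 + 2*(-24) - 2223) + 537/423 = (1104 - 48 - 2223) + 537*(1/423) = -1167 + 179/141 = -164368/141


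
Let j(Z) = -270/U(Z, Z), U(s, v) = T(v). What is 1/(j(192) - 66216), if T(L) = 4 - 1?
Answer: -1/66306 ≈ -1.5082e-5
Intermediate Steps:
T(L) = 3
U(s, v) = 3
j(Z) = -90 (j(Z) = -270/3 = -270*⅓ = -90)
1/(j(192) - 66216) = 1/(-90 - 66216) = 1/(-66306) = -1/66306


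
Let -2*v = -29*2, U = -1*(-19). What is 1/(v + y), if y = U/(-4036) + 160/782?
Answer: 1578076/46079655 ≈ 0.034247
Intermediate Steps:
U = 19
y = 315451/1578076 (y = 19/(-4036) + 160/782 = 19*(-1/4036) + 160*(1/782) = -19/4036 + 80/391 = 315451/1578076 ≈ 0.19990)
v = 29 (v = -(-29)*2/2 = -½*(-58) = 29)
1/(v + y) = 1/(29 + 315451/1578076) = 1/(46079655/1578076) = 1578076/46079655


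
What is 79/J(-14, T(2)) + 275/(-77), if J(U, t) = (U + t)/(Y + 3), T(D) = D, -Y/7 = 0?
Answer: -653/28 ≈ -23.321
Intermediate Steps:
Y = 0 (Y = -7*0 = 0)
J(U, t) = U/3 + t/3 (J(U, t) = (U + t)/(0 + 3) = (U + t)/3 = (U + t)*(1/3) = U/3 + t/3)
79/J(-14, T(2)) + 275/(-77) = 79/((1/3)*(-14) + (1/3)*2) + 275/(-77) = 79/(-14/3 + 2/3) + 275*(-1/77) = 79/(-4) - 25/7 = 79*(-1/4) - 25/7 = -79/4 - 25/7 = -653/28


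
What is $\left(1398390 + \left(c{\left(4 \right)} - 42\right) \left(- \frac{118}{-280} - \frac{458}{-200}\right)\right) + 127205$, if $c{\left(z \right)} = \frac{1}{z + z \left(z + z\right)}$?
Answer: $\frac{19221063061}{12600} \approx 1.5255 \cdot 10^{6}$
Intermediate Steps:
$c{\left(z \right)} = \frac{1}{z + 2 z^{2}}$ ($c{\left(z \right)} = \frac{1}{z + z 2 z} = \frac{1}{z + 2 z^{2}}$)
$\left(1398390 + \left(c{\left(4 \right)} - 42\right) \left(- \frac{118}{-280} - \frac{458}{-200}\right)\right) + 127205 = \left(1398390 + \left(\frac{1}{4 \left(1 + 2 \cdot 4\right)} - 42\right) \left(- \frac{118}{-280} - \frac{458}{-200}\right)\right) + 127205 = \left(1398390 + \left(\frac{1}{4 \left(1 + 8\right)} - 42\right) \left(\left(-118\right) \left(- \frac{1}{280}\right) - - \frac{229}{100}\right)\right) + 127205 = \left(1398390 + \left(\frac{1}{4 \cdot 9} - 42\right) \left(\frac{59}{140} + \frac{229}{100}\right)\right) + 127205 = \left(1398390 + \left(\frac{1}{4} \cdot \frac{1}{9} - 42\right) \frac{949}{350}\right) + 127205 = \left(1398390 + \left(\frac{1}{36} - 42\right) \frac{949}{350}\right) + 127205 = \left(1398390 - \frac{1433939}{12600}\right) + 127205 = \frac{17618280061}{12600} + 127205 = \frac{19221063061}{12600}$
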